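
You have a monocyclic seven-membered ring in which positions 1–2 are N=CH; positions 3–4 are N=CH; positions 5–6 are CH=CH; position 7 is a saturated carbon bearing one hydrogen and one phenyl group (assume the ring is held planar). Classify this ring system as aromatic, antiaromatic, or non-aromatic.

Non-aromatic

The CH(phenyl) position has four σ bonds — that saturated carbon is sp³ and has no p orbital in the ring π system — so the cyclic conjugation is interrupted.
A ring that is not fully conjugated cannot be aromatic or antiaromatic regardless of its π-electron count.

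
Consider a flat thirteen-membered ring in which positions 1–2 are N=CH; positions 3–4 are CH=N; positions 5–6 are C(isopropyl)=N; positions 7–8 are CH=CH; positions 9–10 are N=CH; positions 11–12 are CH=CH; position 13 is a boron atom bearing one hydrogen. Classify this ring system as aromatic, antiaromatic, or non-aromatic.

The p orbitals form a continuous loop: every atom in a ring double bond is sp² and brings one electron to the p orbital; each =N– nitrogen is pyridine-type (lone pair in the sp² plane, one electron in the p orbital); the boron has an empty p orbital. The ring is fully conjugated.
Tallying contributions gives 6 × 2 = 12 from the double-bond units + 0 from the BH atom = 12.
12 is a 4n count (n = 3), so the planar conjugated ring is antiaromatic.

Antiaromatic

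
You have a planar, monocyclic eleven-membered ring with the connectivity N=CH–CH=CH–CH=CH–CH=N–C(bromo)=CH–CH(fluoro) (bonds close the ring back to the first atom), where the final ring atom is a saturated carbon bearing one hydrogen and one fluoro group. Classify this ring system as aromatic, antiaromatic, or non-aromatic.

Non-aromatic

The CH(fluoro) carbon is saturated: that saturated carbon is sp³ and has no p orbital in the ring π system. Conjugation is not continuous around the ring.
A ring that is not fully conjugated cannot be aromatic or antiaromatic regardless of its π-electron count.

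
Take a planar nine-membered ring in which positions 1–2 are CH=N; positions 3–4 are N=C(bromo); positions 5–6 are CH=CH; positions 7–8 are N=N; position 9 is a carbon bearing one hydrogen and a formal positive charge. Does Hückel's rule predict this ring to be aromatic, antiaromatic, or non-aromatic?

Antiaromatic

Every ring atom contributes a p orbital perpendicular to the ring (the double-bond atoms are sp², each contributing one p electron; each =N– nitrogen is pyridine-type (lone pair in the sp² plane, one electron in the p orbital); the carbocation has an empty p orbital), so the π system is cyclic and fully conjugated.
Adding the contributions, 4 × 2 = 8 from the double-bond units + 0 from the CH(+) atom = 8.
With 8 = 4·2 π electrons, Hückel's rule classifies the planar ring as antiaromatic.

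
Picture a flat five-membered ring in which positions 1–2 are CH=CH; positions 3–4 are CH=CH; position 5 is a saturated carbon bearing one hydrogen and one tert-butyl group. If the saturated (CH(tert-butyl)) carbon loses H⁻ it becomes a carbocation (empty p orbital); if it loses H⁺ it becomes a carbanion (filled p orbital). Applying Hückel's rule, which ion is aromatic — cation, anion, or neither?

The anion

In either ion the ring is fully conjugated: every atom, including the new sp² carbon, supplies a p orbital.
Cation: 2 × 2 + 0 = 4 π electrons → 4(1), antiaromatic.
Anion: 2 × 2 + 2 = 6 π electrons → 4(1)+2, aromatic.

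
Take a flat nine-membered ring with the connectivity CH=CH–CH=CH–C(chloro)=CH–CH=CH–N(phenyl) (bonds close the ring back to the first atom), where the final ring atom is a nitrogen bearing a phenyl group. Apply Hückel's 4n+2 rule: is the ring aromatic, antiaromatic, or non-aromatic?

All ring atoms are sp² and supply a p orbital to the ring (the double-bond atoms are sp², each contributing one p electron; the pyrrole-type nitrogen donates its lone pair from the p orbital); the conjugation is uninterrupted.
π-electron count: 4 × 2 = 8 from the double-bond units + 2 from the N(phenyl) atom = 10.
Since 10 = 4·2 + 2, the ring meets the 4n+2 criterion.

Aromatic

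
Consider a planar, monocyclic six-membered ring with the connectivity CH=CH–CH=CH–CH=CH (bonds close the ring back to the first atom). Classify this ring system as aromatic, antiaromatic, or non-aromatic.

Aromatic

The p orbitals form a continuous loop: the double-bond atoms are sp², each contributing one p electron. The ring is fully conjugated.
Counting π electrons: 3 × 2 = 6 from the 3 double-bond units.
That gives a 4n+2 count (6, n = 1).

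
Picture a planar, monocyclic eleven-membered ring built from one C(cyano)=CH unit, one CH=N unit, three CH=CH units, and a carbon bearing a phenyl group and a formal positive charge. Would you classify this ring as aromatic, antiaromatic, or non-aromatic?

Aromatic

Check conjugation: each doubly-bonded ring atom is sp² with one p-orbital electron; the doubly-bonded nitrogens are pyridine-type — their lone pairs lie in the ring plane, leaving one electron in the p orbital; the carbocation has an empty p orbital — every position has a p orbital, so the cyclic π system is continuous.
Tallying contributions gives 5 × 2 = 10 from the double-bond units + 0 from the C(phenyl)(+) atom = 10.
10 = 4(2) + 2, which satisfies Hückel's 4n+2 rule.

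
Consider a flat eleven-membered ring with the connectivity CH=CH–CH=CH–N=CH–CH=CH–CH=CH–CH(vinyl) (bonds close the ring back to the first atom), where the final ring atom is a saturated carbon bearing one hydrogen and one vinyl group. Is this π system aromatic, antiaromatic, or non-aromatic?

Non-aromatic

At the CH(vinyl) position, that saturated carbon is sp³ and has no p orbital in the ring π system; the ring's p-orbital overlap is broken there.
Without a continuous loop of overlapping p orbitals the Hückel electron count never comes into play.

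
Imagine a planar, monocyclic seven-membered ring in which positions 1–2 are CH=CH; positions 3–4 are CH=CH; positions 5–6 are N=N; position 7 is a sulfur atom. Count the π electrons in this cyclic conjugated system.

Every ring atom contributes a p orbital perpendicular to the ring (every atom in a ring double bond is sp² and brings one electron to the p orbital; each =N– nitrogen is pyridine-type (lone pair in the sp² plane, one electron in the p orbital); the sulfur donates one lone pair from its p orbital), so the π system is cyclic and fully conjugated.
Tallying contributions gives 3 × 2 = 6 from the double-bond units + 2 from the S atom = 8.

8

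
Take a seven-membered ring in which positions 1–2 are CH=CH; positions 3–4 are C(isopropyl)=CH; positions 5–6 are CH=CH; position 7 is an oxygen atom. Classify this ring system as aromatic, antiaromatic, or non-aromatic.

Antiaromatic

Every ring atom contributes a p orbital perpendicular to the ring (each doubly-bonded ring atom is sp² with one p-orbital electron; the oxygen donates one lone pair from its p orbital), so the π system is cyclic and fully conjugated.
Counting π electrons: 3 × 2 = 6 from the double-bond units + 2 from the O atom = 8.
8 is a 4n count (n = 2), so the planar conjugated ring is antiaromatic.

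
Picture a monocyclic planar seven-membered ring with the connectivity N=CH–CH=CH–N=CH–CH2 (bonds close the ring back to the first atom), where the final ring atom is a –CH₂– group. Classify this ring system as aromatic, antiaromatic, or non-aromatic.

The CH2 carbon is saturated: the tetrahedral CH₂ carbon is sp³ and has no p orbital in the ring π system. Conjugation is not continuous around the ring.
Broken conjugation rules out both aromaticity and antiaromaticity.

Non-aromatic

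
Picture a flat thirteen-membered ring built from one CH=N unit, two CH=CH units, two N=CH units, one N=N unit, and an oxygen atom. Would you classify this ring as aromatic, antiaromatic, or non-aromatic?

Aromatic

All ring atoms are sp² and supply a p orbital to the ring (each doubly-bonded ring atom is sp² with one p-orbital electron; each =N– nitrogen is pyridine-type (lone pair in the sp² plane, one electron in the p orbital); the oxygen donates one lone pair from its p orbital); the conjugation is uninterrupted.
π-electron count: 6 × 2 = 12 from the double-bond units + 2 from the O atom = 14.
14 = 4(3) + 2, which satisfies Hückel's 4n+2 rule.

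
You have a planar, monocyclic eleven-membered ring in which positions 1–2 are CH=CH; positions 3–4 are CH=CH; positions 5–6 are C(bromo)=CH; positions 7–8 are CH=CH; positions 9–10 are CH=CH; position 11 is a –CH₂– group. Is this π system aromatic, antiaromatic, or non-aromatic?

Non-aromatic

Because the tetrahedral CH₂ carbon is sp³ and has no p orbital in the ring π system at the CH2 position, the π system cannot extend all the way around the ring.
Without a continuous loop of overlapping p orbitals the Hückel electron count never comes into play.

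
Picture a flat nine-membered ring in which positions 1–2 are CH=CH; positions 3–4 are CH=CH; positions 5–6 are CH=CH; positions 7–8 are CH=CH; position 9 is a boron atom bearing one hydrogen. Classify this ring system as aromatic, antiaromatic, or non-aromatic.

Antiaromatic

Every ring atom contributes a p orbital perpendicular to the ring (each doubly-bonded ring atom is sp² with one p-orbital electron; the boron has an empty p orbital), so the π system is cyclic and fully conjugated.
Adding the contributions, 4 × 2 = 8 from the double-bond units + 0 from the BH atom = 8.
8 is a 4n count (n = 2), so the planar conjugated ring is antiaromatic.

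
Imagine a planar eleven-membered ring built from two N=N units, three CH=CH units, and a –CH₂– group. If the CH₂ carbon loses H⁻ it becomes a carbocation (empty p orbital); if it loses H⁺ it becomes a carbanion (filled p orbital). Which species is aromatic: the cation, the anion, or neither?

In both ions every ring atom is sp² and contributes a p orbital, so both rings are fully conjugated.
Cation: 5 × 2 + 0 = 10 π electrons → 4(2)+2, aromatic.
Anion: 5 × 2 + 2 = 12 π electrons → 4(3), antiaromatic.

The cation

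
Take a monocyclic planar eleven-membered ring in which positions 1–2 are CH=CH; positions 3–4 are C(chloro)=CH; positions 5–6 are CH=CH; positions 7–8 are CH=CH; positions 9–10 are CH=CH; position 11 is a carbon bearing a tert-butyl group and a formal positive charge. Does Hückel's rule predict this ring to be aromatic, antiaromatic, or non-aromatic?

Aromatic

Every ring atom contributes a p orbital perpendicular to the ring (each doubly-bonded ring atom is sp² with one p-orbital electron; the carbocation has an empty p orbital), so the π system is cyclic and fully conjugated.
Adding the contributions, 5 × 2 = 10 from the double-bond units + 0 from the C(tert-butyl)(+) atom = 10.
10 = 4(2) + 2, which satisfies Hückel's 4n+2 rule.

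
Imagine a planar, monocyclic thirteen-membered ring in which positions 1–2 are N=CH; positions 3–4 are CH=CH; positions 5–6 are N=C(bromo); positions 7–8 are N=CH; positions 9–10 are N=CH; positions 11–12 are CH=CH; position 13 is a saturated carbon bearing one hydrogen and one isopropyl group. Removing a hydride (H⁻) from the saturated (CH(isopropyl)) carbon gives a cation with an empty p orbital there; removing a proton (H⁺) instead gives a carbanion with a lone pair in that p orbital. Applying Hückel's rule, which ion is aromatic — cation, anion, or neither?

In either ion the ring is fully conjugated: every atom, including the new sp² carbon, supplies a p orbital.
Cation: 6 × 2 + 0 = 12 π electrons → 4(3), antiaromatic.
Anion: 6 × 2 + 2 = 14 π electrons → 4(3)+2, aromatic.

The anion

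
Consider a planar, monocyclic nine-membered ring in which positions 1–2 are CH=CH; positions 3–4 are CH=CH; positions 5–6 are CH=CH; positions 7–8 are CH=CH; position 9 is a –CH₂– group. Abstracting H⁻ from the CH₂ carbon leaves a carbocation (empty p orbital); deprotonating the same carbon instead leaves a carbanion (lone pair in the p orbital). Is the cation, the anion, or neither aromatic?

The anion

In both ions every ring atom is sp² and contributes a p orbital, so both rings are fully conjugated.
Cation: 4 × 2 + 0 = 8 π electrons → 4(2), antiaromatic.
Anion: 4 × 2 + 2 = 10 π electrons → 4(2)+2, aromatic.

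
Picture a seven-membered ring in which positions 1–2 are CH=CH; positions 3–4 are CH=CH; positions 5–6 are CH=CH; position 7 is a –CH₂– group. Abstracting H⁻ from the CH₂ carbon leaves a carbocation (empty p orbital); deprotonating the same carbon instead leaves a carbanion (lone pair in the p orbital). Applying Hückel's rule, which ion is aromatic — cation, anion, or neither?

In both ions every ring atom is sp² and contributes a p orbital, so both rings are fully conjugated.
Cation: 3 × 2 + 0 = 6 π electrons → 4(1)+2, aromatic.
Anion: 3 × 2 + 2 = 8 π electrons → 4(2), antiaromatic.

The cation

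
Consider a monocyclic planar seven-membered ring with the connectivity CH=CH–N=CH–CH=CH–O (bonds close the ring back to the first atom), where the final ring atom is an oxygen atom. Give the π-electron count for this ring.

Every ring atom contributes a p orbital perpendicular to the ring (each doubly-bonded ring atom is sp² with one p-orbital electron; each sp² =N– keeps its lone pair in-plane and puts one electron into the π system; the oxygen donates one lone pair from its p orbital), so the π system is cyclic and fully conjugated.
Tallying contributions gives 3 × 2 = 6 from the double-bond units + 2 from the O atom = 8.

8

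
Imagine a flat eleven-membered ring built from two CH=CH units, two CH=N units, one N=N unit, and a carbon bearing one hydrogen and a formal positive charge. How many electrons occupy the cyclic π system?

10

The p orbitals form a continuous loop: each doubly-bonded ring atom is sp² with one p-orbital electron; each =N– nitrogen is pyridine-type (lone pair in the sp² plane, one electron in the p orbital); the carbocation has an empty p orbital. The ring is fully conjugated.
Counting π electrons: 5 × 2 = 10 from the double-bond units + 0 from the CH(+) atom = 10.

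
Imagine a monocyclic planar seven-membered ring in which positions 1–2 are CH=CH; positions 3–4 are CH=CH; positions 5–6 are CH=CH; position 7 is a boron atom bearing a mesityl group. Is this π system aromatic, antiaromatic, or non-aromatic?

Aromatic

All ring atoms are sp² and supply a p orbital to the ring (each doubly-bonded ring atom is sp² with one p-orbital electron; the boron has an empty p orbital); the conjugation is uninterrupted.
Counting π electrons: 3 × 2 = 6 from the double-bond units + 0 from the B(mesityl) atom = 6.
That gives a 4n+2 count (6, n = 1).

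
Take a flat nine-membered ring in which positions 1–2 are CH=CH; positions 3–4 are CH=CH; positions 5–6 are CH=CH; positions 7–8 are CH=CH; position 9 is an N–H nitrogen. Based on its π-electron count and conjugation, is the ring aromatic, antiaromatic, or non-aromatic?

Every ring atom contributes a p orbital perpendicular to the ring (every atom in a ring double bond is sp² and brings one electron to the p orbital; the pyrrole-type nitrogen donates its lone pair from the p orbital), so the π system is cyclic and fully conjugated.
π-electron count: 4 × 2 = 8 from the double-bond units + 2 from the NH atom = 10.
With 10 π electrons (n = 2), the Hückel 4n+2 condition holds.

Aromatic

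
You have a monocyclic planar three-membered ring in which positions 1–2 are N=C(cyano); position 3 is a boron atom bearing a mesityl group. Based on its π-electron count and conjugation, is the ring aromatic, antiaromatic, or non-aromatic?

Every ring atom contributes a p orbital perpendicular to the ring (the double-bond atoms are sp², each contributing one p electron; the doubly-bonded nitrogens are pyridine-type — their lone pairs lie in the ring plane, leaving one electron in the p orbital; the boron has an empty p orbital), so the π system is cyclic and fully conjugated.
Counting π electrons: 1 × 2 = 2 from the double-bond unit + 0 from the B(mesityl) atom = 2.
With 2 π electrons (n = 0), the Hückel 4n+2 condition holds.

Aromatic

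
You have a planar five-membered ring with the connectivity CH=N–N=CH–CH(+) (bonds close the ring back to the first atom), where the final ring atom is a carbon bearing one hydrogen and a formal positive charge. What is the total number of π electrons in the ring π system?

All ring atoms are sp² and supply a p orbital to the ring (each doubly-bonded ring atom is sp² with one p-orbital electron; each =N– nitrogen is pyridine-type (lone pair in the sp² plane, one electron in the p orbital); the carbocation has an empty p orbital); the conjugation is uninterrupted.
Counting π electrons: 2 × 2 = 4 from the double-bond units + 0 from the CH(+) atom = 4.

4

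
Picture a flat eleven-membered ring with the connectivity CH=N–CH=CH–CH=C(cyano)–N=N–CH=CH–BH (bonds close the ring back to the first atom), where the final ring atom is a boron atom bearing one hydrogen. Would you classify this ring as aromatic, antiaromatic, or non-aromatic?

Check conjugation: each doubly-bonded ring atom is sp² with one p-orbital electron; each sp² =N– keeps its lone pair in-plane and puts one electron into the π system; the boron has an empty p orbital — every position has a p orbital, so the cyclic π system is continuous.
Tallying contributions gives 5 × 2 = 10 from the double-bond units + 0 from the BH atom = 10.
With 10 π electrons (n = 2), the Hückel 4n+2 condition holds.

Aromatic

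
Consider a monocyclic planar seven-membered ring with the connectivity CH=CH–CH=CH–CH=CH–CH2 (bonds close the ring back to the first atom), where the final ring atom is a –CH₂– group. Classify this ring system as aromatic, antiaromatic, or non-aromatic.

Because the tetrahedral CH₂ carbon is sp³ and has no p orbital in the ring π system at the CH2 position, the π system cannot extend all the way around the ring.
Broken conjugation rules out both aromaticity and antiaromaticity.

Non-aromatic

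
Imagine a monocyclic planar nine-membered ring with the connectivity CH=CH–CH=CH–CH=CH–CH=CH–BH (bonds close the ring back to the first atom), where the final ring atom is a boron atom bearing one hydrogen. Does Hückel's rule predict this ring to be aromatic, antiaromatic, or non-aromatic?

Antiaromatic

Every ring atom contributes a p orbital perpendicular to the ring (the double-bond atoms are sp², each contributing one p electron; the boron has an empty p orbital), so the π system is cyclic and fully conjugated.
Tallying contributions gives 4 × 2 = 8 from the double-bond units + 0 from the BH atom = 8.
8 = 4(2); a planar, fully conjugated 4n system is antiaromatic.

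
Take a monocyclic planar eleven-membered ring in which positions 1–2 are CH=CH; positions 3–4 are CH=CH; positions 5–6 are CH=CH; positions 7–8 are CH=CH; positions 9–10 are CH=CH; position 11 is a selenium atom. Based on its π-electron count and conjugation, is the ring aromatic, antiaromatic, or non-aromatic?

Check conjugation: the double-bond atoms are sp², each contributing one p electron; the selenium donates one lone pair from its p orbital — every position has a p orbital, so the cyclic π system is continuous.
Tallying contributions gives 5 × 2 = 10 from the double-bond units + 2 from the Se atom = 12.
A 4n π count (12, n = 3) in a planar conjugated ring means antiaromatic.

Antiaromatic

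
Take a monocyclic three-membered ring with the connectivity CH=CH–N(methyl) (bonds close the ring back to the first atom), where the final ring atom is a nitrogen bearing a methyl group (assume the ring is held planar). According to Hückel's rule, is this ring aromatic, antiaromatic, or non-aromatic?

Antiaromatic

Check conjugation: each doubly-bonded ring atom is sp² with one p-orbital electron; the pyrrole-type nitrogen donates its lone pair from the p orbital — every position has a p orbital, so the cyclic π system is continuous.
Adding the contributions, 1 × 2 = 2 from the double-bond unit + 2 from the N(methyl) atom = 4.
4 is a 4n count (n = 1), so the planar conjugated ring is antiaromatic.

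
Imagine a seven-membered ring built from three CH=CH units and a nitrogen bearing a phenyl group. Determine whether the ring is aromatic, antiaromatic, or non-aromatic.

Antiaromatic

Every ring atom contributes a p orbital perpendicular to the ring (each doubly-bonded ring atom is sp² with one p-orbital electron; the pyrrole-type nitrogen donates its lone pair from the p orbital), so the π system is cyclic and fully conjugated.
Adding the contributions, 3 × 2 = 6 from the double-bond units + 2 from the N(phenyl) atom = 8.
A 4n π count (8, n = 2) in a planar conjugated ring means antiaromatic.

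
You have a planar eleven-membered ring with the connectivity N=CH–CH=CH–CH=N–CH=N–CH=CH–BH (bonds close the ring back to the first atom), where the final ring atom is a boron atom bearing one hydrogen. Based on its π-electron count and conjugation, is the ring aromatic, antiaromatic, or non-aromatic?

Every ring atom contributes a p orbital perpendicular to the ring (every atom in a ring double bond is sp² and brings one electron to the p orbital; the doubly-bonded nitrogens are pyridine-type — their lone pairs lie in the ring plane, leaving one electron in the p orbital; the boron has an empty p orbital), so the π system is cyclic and fully conjugated.
Adding the contributions, 5 × 2 = 10 from the double-bond units + 0 from the BH atom = 10.
Since 10 = 4·2 + 2, the ring meets the 4n+2 criterion.

Aromatic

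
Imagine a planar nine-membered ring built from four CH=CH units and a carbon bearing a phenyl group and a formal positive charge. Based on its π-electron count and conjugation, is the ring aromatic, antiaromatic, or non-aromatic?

Antiaromatic

All ring atoms are sp² and supply a p orbital to the ring (every atom in a ring double bond is sp² and brings one electron to the p orbital; the carbocation has an empty p orbital); the conjugation is uninterrupted.
Tallying contributions gives 4 × 2 = 8 from the double-bond units + 0 from the C(phenyl)(+) atom = 8.
8 is a 4n count (n = 2), so the planar conjugated ring is antiaromatic.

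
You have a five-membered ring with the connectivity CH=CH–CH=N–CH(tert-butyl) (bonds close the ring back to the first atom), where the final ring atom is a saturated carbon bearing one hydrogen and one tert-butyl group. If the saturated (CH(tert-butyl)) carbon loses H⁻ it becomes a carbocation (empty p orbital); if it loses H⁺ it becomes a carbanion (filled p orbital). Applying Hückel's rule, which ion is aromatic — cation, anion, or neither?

Both ions have a continuous loop of p orbitals — each ring atom is sp².
Cation: 2 × 2 + 0 = 4 π electrons → 4(1), antiaromatic.
Anion: 2 × 2 + 2 = 6 π electrons → 4(1)+2, aromatic.

The anion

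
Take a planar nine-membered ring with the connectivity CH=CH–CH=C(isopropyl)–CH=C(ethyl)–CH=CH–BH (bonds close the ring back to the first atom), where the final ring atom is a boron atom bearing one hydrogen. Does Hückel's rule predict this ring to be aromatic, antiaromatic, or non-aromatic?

Antiaromatic

The p orbitals form a continuous loop: every atom in a ring double bond is sp² and brings one electron to the p orbital; the boron has an empty p orbital. The ring is fully conjugated.
Counting π electrons: 4 × 2 = 8 from the double-bond units + 0 from the BH atom = 8.
8 = 4(2); a planar, fully conjugated 4n system is antiaromatic.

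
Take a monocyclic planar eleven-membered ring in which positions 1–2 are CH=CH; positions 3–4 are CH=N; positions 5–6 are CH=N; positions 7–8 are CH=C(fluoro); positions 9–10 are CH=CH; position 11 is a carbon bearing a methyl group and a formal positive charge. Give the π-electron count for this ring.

10

Check conjugation: each doubly-bonded ring atom is sp² with one p-orbital electron; the doubly-bonded nitrogens are pyridine-type — their lone pairs lie in the ring plane, leaving one electron in the p orbital; the carbocation has an empty p orbital — every position has a p orbital, so the cyclic π system is continuous.
Tallying contributions gives 5 × 2 = 10 from the double-bond units + 0 from the C(methyl)(+) atom = 10.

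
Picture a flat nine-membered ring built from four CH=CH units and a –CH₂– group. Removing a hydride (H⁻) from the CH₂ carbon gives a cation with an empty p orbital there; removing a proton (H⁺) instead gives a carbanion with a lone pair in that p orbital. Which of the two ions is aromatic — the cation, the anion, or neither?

The anion

Once that carbon is sp², every ring atom has a p orbital and both ions are fully conjugated.
Cation: 4 × 2 + 0 = 8 π electrons → 4(2), antiaromatic.
Anion: 4 × 2 + 2 = 10 π electrons → 4(2)+2, aromatic.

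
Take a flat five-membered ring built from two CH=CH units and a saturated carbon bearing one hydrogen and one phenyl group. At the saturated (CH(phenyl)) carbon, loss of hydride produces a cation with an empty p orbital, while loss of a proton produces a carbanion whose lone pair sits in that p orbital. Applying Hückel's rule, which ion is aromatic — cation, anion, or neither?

The anion

In either ion the ring is fully conjugated: every atom, including the new sp² carbon, supplies a p orbital.
Cation: 2 × 2 + 0 = 4 π electrons → 4(1), antiaromatic.
Anion: 2 × 2 + 2 = 6 π electrons → 4(1)+2, aromatic.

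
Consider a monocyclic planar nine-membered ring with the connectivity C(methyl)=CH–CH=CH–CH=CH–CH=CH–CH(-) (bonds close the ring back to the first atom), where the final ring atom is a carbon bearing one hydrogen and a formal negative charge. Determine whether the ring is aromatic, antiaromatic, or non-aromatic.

Aromatic

The p orbitals form a continuous loop: the double-bond atoms are sp², each contributing one p electron; the carbanion's lone pair occupies the p orbital. The ring is fully conjugated.
Adding the contributions, 4 × 2 = 8 from the double-bond units + 2 from the CH(-) atom = 10.
10 = 4(2) + 2, which satisfies Hückel's 4n+2 rule.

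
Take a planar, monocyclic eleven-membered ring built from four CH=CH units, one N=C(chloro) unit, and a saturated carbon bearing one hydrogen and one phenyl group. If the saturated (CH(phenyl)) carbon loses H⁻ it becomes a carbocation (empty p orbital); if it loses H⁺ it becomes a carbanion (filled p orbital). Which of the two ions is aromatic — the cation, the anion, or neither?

The cation

In either ion the ring is fully conjugated: every atom, including the new sp² carbon, supplies a p orbital.
Cation: 5 × 2 + 0 = 10 π electrons → 4(2)+2, aromatic.
Anion: 5 × 2 + 2 = 12 π electrons → 4(3), antiaromatic.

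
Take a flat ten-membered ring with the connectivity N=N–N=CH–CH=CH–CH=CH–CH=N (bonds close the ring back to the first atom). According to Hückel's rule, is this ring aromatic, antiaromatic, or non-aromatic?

Every ring atom contributes a p orbital perpendicular to the ring (the double-bond atoms are sp², each contributing one p electron; each sp² =N– keeps its lone pair in-plane and puts one electron into the π system), so the π system is cyclic and fully conjugated.
Tallying contributions gives 5 × 2 = 10 from the 5 double-bond units.
Since 10 = 4·2 + 2, the ring meets the 4n+2 criterion.

Aromatic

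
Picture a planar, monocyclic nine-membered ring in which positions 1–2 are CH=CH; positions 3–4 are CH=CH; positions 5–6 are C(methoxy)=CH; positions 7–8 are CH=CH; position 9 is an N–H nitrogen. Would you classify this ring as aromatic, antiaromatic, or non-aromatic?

Check conjugation: each doubly-bonded ring atom is sp² with one p-orbital electron; the pyrrole-type nitrogen donates its lone pair from the p orbital — every position has a p orbital, so the cyclic π system is continuous.
Tallying contributions gives 4 × 2 = 8 from the double-bond units + 2 from the NH atom = 10.
Since 10 = 4·2 + 2, the ring meets the 4n+2 criterion.

Aromatic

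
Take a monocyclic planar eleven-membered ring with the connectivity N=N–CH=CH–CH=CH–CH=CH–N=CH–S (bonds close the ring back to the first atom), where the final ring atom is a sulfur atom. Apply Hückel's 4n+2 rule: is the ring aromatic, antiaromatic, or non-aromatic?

Antiaromatic

The p orbitals form a continuous loop: each doubly-bonded ring atom is sp² with one p-orbital electron; each sp² =N– keeps its lone pair in-plane and puts one electron into the π system; the sulfur donates one lone pair from its p orbital. The ring is fully conjugated.
Tallying contributions gives 5 × 2 = 10 from the double-bond units + 2 from the S atom = 12.
With 12 = 4·3 π electrons, Hückel's rule classifies the planar ring as antiaromatic.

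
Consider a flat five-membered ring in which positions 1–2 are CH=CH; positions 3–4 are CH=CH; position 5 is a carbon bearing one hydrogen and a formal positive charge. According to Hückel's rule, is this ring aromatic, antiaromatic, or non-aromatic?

Antiaromatic

All ring atoms are sp² and supply a p orbital to the ring (each doubly-bonded ring atom is sp² with one p-orbital electron; the carbocation has an empty p orbital); the conjugation is uninterrupted.
Adding the contributions, 2 × 2 = 4 from the double-bond units + 0 from the CH(+) atom = 4.
4 is a 4n count (n = 1), so the planar conjugated ring is antiaromatic.
(This ring is the cyclopentadienyl cation.)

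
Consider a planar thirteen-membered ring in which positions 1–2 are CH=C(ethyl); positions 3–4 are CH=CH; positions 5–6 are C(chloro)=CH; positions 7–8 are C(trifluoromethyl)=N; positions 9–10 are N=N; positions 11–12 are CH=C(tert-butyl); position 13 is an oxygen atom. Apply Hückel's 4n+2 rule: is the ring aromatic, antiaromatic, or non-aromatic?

Aromatic

Every ring atom contributes a p orbital perpendicular to the ring (each doubly-bonded ring atom is sp² with one p-orbital electron; each =N– nitrogen is pyridine-type (lone pair in the sp² plane, one electron in the p orbital); the oxygen donates one lone pair from its p orbital), so the π system is cyclic and fully conjugated.
π-electron count: 6 × 2 = 12 from the double-bond units + 2 from the O atom = 14.
Since 14 = 4·3 + 2, the ring meets the 4n+2 criterion.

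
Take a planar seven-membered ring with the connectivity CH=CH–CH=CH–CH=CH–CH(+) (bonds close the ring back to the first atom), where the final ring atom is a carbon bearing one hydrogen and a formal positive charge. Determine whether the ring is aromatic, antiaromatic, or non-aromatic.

Check conjugation: every atom in a ring double bond is sp² and brings one electron to the p orbital; the carbocation has an empty p orbital — every position has a p orbital, so the cyclic π system is continuous.
π-electron count: 3 × 2 = 6 from the double-bond units + 0 from the CH(+) atom = 6.
Since 6 = 4·1 + 2, the ring meets the 4n+2 criterion.
(This ring is the tropylium cation.)

Aromatic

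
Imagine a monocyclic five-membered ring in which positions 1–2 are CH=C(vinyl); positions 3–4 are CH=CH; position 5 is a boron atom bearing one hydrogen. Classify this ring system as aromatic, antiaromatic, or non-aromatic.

All ring atoms are sp² and supply a p orbital to the ring (every atom in a ring double bond is sp² and brings one electron to the p orbital; the boron has an empty p orbital); the conjugation is uninterrupted.
Counting π electrons: 2 × 2 = 4 from the double-bond units + 0 from the BH atom = 4.
With 4 = 4·1 π electrons, Hückel's rule classifies the planar ring as antiaromatic.

Antiaromatic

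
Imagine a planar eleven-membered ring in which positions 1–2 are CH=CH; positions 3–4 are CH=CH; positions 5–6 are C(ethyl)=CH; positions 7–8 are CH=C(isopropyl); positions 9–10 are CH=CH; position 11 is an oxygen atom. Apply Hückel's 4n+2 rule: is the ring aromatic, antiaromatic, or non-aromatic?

Every ring atom contributes a p orbital perpendicular to the ring (every atom in a ring double bond is sp² and brings one electron to the p orbital; the oxygen donates one lone pair from its p orbital), so the π system is cyclic and fully conjugated.
π-electron count: 5 × 2 = 10 from the double-bond units + 2 from the O atom = 12.
12 = 4(3); a planar, fully conjugated 4n system is antiaromatic.

Antiaromatic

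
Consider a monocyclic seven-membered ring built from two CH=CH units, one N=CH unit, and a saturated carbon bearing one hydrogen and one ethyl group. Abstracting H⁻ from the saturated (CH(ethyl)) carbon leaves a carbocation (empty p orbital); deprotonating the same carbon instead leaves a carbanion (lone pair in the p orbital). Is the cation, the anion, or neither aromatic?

The cation

In both ions every ring atom is sp² and contributes a p orbital, so both rings are fully conjugated.
Cation: 3 × 2 + 0 = 6 π electrons → 4(1)+2, aromatic.
Anion: 3 × 2 + 2 = 8 π electrons → 4(2), antiaromatic.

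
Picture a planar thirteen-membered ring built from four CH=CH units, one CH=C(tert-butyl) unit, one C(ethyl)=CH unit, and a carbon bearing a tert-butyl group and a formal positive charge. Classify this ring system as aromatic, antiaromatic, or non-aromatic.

All ring atoms are sp² and supply a p orbital to the ring (every atom in a ring double bond is sp² and brings one electron to the p orbital; the carbocation has an empty p orbital); the conjugation is uninterrupted.
Tallying contributions gives 6 × 2 = 12 from the double-bond units + 0 from the C(tert-butyl)(+) atom = 12.
12 is a 4n count (n = 3), so the planar conjugated ring is antiaromatic.

Antiaromatic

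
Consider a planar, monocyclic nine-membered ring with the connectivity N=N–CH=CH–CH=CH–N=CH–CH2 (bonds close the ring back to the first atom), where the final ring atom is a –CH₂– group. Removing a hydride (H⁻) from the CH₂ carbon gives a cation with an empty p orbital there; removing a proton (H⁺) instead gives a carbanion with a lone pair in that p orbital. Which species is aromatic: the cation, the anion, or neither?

The anion

In either ion the ring is fully conjugated: every atom, including the new sp² carbon, supplies a p orbital.
Cation: 4 × 2 + 0 = 8 π electrons → 4(2), antiaromatic.
Anion: 4 × 2 + 2 = 10 π electrons → 4(2)+2, aromatic.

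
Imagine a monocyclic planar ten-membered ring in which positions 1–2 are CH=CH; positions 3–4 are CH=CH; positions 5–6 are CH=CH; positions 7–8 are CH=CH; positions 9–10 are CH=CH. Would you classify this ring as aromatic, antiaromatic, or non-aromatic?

Aromatic

The p orbitals form a continuous loop: the double-bond atoms are sp², each contributing one p electron. The ring is fully conjugated.
π-electron count: 5 × 2 = 10 from the 5 double-bond units.
With 10 π electrons (n = 2), the Hückel 4n+2 condition holds.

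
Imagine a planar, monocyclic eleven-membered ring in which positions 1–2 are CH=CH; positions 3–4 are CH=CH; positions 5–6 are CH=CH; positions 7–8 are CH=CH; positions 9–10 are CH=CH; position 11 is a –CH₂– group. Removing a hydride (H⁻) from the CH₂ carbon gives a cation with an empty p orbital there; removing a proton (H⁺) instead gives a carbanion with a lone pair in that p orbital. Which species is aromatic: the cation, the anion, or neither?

The cation

Both ions have a continuous loop of p orbitals — each ring atom is sp².
Cation: 5 × 2 + 0 = 10 π electrons → 4(2)+2, aromatic.
Anion: 5 × 2 + 2 = 12 π electrons → 4(3), antiaromatic.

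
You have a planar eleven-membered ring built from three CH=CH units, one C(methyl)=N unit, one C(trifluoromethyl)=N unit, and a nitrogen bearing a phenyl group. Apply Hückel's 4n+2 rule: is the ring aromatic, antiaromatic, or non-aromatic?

Antiaromatic

Check conjugation: each doubly-bonded ring atom is sp² with one p-orbital electron; each sp² =N– keeps its lone pair in-plane and puts one electron into the π system; the pyrrole-type nitrogen donates its lone pair from the p orbital — every position has a p orbital, so the cyclic π system is continuous.
Tallying contributions gives 5 × 2 = 10 from the double-bond units + 2 from the N(phenyl) atom = 12.
12 = 4(3); a planar, fully conjugated 4n system is antiaromatic.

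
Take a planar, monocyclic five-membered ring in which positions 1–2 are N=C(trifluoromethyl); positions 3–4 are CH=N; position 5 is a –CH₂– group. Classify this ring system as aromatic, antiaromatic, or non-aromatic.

Non-aromatic

At the CH2 position, the tetrahedral CH₂ carbon is sp³ and has no p orbital in the ring π system; the ring's p-orbital overlap is broken there.
Hückel's rule only applies to fully conjugated rings, so this one is simply non-aromatic.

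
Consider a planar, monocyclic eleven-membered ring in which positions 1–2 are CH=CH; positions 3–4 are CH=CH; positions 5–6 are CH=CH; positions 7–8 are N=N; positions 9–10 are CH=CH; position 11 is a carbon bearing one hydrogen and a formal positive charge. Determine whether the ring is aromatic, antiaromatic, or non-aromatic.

Aromatic

All ring atoms are sp² and supply a p orbital to the ring (each doubly-bonded ring atom is sp² with one p-orbital electron; the doubly-bonded nitrogens are pyridine-type — their lone pairs lie in the ring plane, leaving one electron in the p orbital; the carbocation has an empty p orbital); the conjugation is uninterrupted.
Adding the contributions, 5 × 2 = 10 from the double-bond units + 0 from the CH(+) atom = 10.
Since 10 = 4·2 + 2, the ring meets the 4n+2 criterion.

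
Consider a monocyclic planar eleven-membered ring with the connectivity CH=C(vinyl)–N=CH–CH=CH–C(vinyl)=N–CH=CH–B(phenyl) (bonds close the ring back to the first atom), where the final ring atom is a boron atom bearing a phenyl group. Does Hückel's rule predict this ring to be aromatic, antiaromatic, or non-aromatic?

The p orbitals form a continuous loop: every atom in a ring double bond is sp² and brings one electron to the p orbital; each =N– nitrogen is pyridine-type (lone pair in the sp² plane, one electron in the p orbital); the boron has an empty p orbital. The ring is fully conjugated.
Tallying contributions gives 5 × 2 = 10 from the double-bond units + 0 from the B(phenyl) atom = 10.
10 = 4(2) + 2, which satisfies Hückel's 4n+2 rule.

Aromatic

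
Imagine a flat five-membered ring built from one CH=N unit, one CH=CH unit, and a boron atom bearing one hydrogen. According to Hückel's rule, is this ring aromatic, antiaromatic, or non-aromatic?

The p orbitals form a continuous loop: every atom in a ring double bond is sp² and brings one electron to the p orbital; each =N– nitrogen is pyridine-type (lone pair in the sp² plane, one electron in the p orbital); the boron has an empty p orbital. The ring is fully conjugated.
Counting π electrons: 2 × 2 = 4 from the double-bond units + 0 from the BH atom = 4.
4 = 4(1); a planar, fully conjugated 4n system is antiaromatic.

Antiaromatic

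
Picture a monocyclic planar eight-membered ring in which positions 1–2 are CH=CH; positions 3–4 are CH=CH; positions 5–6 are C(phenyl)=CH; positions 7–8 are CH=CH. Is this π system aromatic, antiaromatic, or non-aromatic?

Antiaromatic

Every ring atom contributes a p orbital perpendicular to the ring (each doubly-bonded ring atom is sp² with one p-orbital electron), so the π system is cyclic and fully conjugated.
Adding the contributions, 4 × 2 = 8 from the 4 double-bond units.
8 is a 4n count (n = 2), so the planar conjugated ring is antiaromatic.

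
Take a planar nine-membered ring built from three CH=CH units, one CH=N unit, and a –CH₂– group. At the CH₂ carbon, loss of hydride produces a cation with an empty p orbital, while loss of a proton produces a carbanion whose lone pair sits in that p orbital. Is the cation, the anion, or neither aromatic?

The anion

Once that carbon is sp², every ring atom has a p orbital and both ions are fully conjugated.
Cation: 4 × 2 + 0 = 8 π electrons → 4(2), antiaromatic.
Anion: 4 × 2 + 2 = 10 π electrons → 4(2)+2, aromatic.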